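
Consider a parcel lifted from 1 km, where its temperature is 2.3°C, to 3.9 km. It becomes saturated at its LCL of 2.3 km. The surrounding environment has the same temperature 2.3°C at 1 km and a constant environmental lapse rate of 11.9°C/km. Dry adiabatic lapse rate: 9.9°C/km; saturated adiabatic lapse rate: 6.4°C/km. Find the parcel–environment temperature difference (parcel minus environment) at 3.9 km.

+11.4°C (parcel warmer than environment)

Parcel:
  1000–2300 m, dry: Δz = 1.3 km ⇒ ΔT = -12.87°C; T = -10.57°C
  2300–3900 m, saturated: Δz = 1.6 km ⇒ ΔT = -10.24°C; T = -20.81°C
Environment:
  1000–3900 m, environment: Δz = 2.9 km ⇒ ΔT = -34.51°C; T = -32.21°C
T_parcel − T_env = -20.81 − (-32.21) = +11.4°C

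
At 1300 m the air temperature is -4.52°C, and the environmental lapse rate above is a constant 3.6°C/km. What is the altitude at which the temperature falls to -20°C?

5600 m

Height above start = (-4.52 − (-20)) / 3.6 = 4.3 km
Altitude = 1300 m + 4300 m = 5600 m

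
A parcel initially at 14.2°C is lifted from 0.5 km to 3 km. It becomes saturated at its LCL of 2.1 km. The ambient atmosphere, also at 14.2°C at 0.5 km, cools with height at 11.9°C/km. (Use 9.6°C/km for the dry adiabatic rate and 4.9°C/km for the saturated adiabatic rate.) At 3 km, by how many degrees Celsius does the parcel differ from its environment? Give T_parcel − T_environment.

Parcel:
  Dry to 2100 m: -9.6 × 1.6 km = -15.36°C, so T = -1.16°C.
  Saturated to 3000 m: -4.9 × 0.9 km = -4.41°C, so T = -5.57°C.
Environment:
  Environment to 3000 m: -11.9 × 2.5 km = -29.75°C, so T = -15.55°C.
T_parcel − T_env = -5.57 − (-15.55) = +9.98°C

+9.98°C (parcel warmer than environment)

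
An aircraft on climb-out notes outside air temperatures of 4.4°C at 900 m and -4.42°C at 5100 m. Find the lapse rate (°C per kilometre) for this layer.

2.1°C/km

Γ = −ΔT/Δz = (4.4 − (-4.42)) / (5100 − 900) m
  = 8.82°C / 4.2 km = 2.1°C/km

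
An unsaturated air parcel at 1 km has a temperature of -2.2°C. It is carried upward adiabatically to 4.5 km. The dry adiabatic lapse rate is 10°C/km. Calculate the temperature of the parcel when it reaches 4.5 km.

-37.2°C

From 1000 m to 4500 m (dry adiabatic): cools by 10 × 3.5 = 35°C, giving -37.2°C.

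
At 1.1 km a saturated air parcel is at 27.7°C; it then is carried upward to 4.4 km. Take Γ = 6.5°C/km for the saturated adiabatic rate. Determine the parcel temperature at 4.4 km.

6.25°C

Saturated adiabatic to 4400 m: -6.5 × 3.3 km = -21.45°C, so T = 6.25°C.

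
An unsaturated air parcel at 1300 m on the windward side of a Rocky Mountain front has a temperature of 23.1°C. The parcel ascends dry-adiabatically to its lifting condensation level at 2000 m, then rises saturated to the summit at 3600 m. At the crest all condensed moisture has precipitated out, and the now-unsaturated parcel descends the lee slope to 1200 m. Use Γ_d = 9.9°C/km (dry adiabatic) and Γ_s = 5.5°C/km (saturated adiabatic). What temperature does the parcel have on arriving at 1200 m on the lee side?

31.13°C

1300–2000 m, dry: Δz = 0.7 km ⇒ ΔT = -6.93°C; T = 16.17°C
2000–3600 m, saturated: Δz = 1.6 km ⇒ ΔT = -8.8°C; T = 7.37°C
3600–1200 m, dry descent: Δz = 2.4 km ⇒ ΔT = +23.76°C; T = 31.13°C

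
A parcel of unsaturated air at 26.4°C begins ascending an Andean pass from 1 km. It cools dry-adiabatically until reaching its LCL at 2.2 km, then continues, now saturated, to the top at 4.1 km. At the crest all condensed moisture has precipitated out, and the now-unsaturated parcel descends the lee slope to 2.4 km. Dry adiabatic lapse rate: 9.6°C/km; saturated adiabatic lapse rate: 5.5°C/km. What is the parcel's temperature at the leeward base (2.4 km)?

Dry to 2200 m: -9.6 × 1.2 km = -11.52°C, so T = 14.88°C.
Saturated to 4100 m: -5.5 × 1.9 km = -10.45°C, so T = 4.43°C.
Dry descent to 2400 m: +9.6 × 1.7 km = +16.32°C, so T = 20.75°C.

20.75°C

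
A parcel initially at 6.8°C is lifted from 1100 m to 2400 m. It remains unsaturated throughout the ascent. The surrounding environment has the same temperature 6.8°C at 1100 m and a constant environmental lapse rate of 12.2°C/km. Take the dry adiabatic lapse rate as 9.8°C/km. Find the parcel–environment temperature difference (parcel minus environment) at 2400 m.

+3.12°C (parcel warmer than environment)

Parcel:
  From 1100 m to 2400 m (dry): cools by 9.8 × 1.3 = 12.74°C, giving -5.94°C.
Environment:
  From 1100 m to 2400 m (environment): cools by 12.2 × 1.3 = 15.86°C, giving -9.06°C.
T_parcel − T_env = -5.94 − (-9.06) = +3.12°C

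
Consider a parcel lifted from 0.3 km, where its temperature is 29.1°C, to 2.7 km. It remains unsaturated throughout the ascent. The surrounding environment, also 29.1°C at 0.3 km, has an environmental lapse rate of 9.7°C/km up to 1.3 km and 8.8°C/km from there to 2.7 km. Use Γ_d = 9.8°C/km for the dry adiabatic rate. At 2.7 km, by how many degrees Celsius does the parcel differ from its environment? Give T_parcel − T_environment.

-1.5°C (parcel cooler than environment)

Parcel:
  Dry to 2700 m: -9.8 × 2.4 km = -23.52°C, so T = 5.58°C.
Environment:
  Environment, lower layer to 1300 m: -9.7 × 1 km = -9.7°C, so T = 19.4°C.
  Environment, upper layer to 2700 m: -8.8 × 1.4 km = -12.32°C, so T = 7.08°C.
T_parcel − T_env = 5.58 − 7.08 = -1.5°C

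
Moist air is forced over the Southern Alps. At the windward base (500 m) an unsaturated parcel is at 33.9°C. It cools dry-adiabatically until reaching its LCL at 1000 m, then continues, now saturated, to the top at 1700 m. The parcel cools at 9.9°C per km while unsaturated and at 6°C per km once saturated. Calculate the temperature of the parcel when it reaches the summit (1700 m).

24.75°C

From 500 m to 1000 m (dry): cools by 9.9 × 0.5 = 4.95°C, giving 28.95°C.
From 1000 m to 1700 m (saturated): cools by 6 × 0.7 = 4.2°C, giving 24.75°C.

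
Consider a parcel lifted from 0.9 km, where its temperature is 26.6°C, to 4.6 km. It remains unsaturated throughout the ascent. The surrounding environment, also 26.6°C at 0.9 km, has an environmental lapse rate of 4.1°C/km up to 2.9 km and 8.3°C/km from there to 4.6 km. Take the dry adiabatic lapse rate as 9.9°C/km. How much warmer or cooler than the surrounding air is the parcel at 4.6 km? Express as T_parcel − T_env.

-14.32°C (parcel cooler than environment)

Parcel:
  900–4600 m, dry: Δz = 3.7 km ⇒ ΔT = -36.63°C; T = -10.03°C
Environment:
  900–2900 m, environment, lower layer: Δz = 2 km ⇒ ΔT = -8.2°C; T = 18.4°C
  2900–4600 m, environment, upper layer: Δz = 1.7 km ⇒ ΔT = -14.11°C; T = 4.29°C
T_parcel − T_env = -10.03 − 4.29 = -14.32°C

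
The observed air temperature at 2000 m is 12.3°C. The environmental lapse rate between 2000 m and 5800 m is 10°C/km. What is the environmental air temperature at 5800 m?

-25.7°C

From 2000 m to 5800 m (environmental): cools by 10 × 3.8 = 38°C, giving -25.7°C.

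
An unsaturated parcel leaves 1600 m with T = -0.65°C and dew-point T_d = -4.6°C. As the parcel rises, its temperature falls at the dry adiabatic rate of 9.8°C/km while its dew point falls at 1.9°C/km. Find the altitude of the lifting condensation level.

2100 m

T and T_d converge at 9.8 − 1.9 = 7.9°C per km
Height above start = (-0.65 − (-4.6)) / 7.9 = 0.5 km
LCL altitude = 1600 m + 500 m = 2100 m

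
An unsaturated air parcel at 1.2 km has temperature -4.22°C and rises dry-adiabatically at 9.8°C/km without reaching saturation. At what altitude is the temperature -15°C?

Height above start = (-4.22 − (-15)) / 9.8 = 1.1 km
Altitude = 1200 m + 1100 m = 2300 m

2.3 km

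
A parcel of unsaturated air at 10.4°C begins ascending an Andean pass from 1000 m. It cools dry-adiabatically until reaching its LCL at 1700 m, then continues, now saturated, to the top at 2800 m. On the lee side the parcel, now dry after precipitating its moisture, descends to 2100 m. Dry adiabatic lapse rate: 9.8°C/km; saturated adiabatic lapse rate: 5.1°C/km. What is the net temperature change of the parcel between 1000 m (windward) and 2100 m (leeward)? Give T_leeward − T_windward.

-5.61°C

From 1000 m to 1700 m (dry): cools by 9.8 × 0.7 = 6.86°C, giving 3.54°C.
From 1700 m to 2800 m (saturated): cools by 5.1 × 1.1 = 5.61°C, giving -2.07°C.
From 2800 m to 2100 m (dry descent): warms by 9.8 × 0.7 = 6.86°C, giving 4.79°C.
Net change vs windward start: 4.79 − 10.4 = -5.61°C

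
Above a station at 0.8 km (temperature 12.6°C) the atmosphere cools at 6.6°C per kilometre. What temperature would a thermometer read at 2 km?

4.68°C

From 800 m to 2000 m (environmental): cools by 6.6 × 1.2 = 7.92°C, giving 4.68°C.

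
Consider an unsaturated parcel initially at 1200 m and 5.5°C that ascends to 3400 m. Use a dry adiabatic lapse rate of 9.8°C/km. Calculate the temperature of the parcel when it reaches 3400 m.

1200 → 3400 m (dry adiabatic, 9.8°C/km): ΔT = -9.8 × 2.2 = -21.56°C → T = -16.06°C

-16.06°C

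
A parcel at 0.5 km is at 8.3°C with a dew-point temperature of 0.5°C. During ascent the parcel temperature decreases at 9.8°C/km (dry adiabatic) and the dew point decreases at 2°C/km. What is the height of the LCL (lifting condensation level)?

T and T_d converge at 9.8 − 2 = 7.8°C per km
Height above start = (8.3 − 0.5) / 7.8 = 1 km
LCL altitude = 500 m + 1000 m = 1500 m

1.5 km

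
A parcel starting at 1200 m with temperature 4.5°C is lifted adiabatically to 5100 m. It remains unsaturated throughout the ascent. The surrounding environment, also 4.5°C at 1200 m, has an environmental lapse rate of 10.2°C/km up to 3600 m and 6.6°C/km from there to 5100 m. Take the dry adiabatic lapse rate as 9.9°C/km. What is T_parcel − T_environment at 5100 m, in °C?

-4.23°C (parcel cooler than environment)

Parcel:
  1200 → 5100 m (dry, 9.9°C/km): ΔT = -9.9 × 3.9 = -38.61°C → T = -34.11°C
Environment:
  1200 → 3600 m (environment, lower layer, 10.2°C/km): ΔT = -10.2 × 2.4 = -24.48°C → T = -19.98°C
  3600 → 5100 m (environment, upper layer, 6.6°C/km): ΔT = -6.6 × 1.5 = -9.9°C → T = -29.88°C
T_parcel − T_env = -34.11 − (-29.88) = -4.23°C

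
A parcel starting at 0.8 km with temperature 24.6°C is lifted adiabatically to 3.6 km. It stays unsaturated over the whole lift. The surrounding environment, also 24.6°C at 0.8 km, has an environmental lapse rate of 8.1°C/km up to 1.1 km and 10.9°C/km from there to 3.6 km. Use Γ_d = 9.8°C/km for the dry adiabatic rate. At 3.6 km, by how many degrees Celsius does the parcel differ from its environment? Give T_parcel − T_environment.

Parcel:
  800 → 3600 m (dry, 9.8°C/km): ΔT = -9.8 × 2.8 = -27.44°C → T = -2.84°C
Environment:
  800 → 1100 m (environment, lower layer, 8.1°C/km): ΔT = -8.1 × 0.3 = -2.43°C → T = 22.17°C
  1100 → 3600 m (environment, upper layer, 10.9°C/km): ΔT = -10.9 × 2.5 = -27.25°C → T = -5.08°C
T_parcel − T_env = -2.84 − (-5.08) = +2.24°C

+2.24°C (parcel warmer than environment)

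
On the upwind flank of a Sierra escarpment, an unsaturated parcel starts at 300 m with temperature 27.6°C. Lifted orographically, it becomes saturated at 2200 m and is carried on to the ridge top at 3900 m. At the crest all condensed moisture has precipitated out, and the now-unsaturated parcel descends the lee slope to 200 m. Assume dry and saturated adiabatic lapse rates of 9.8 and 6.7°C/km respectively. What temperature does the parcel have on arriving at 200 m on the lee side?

33.85°C

300 → 2200 m (dry, 9.8°C/km): ΔT = -9.8 × 1.9 = -18.62°C → T = 8.98°C
2200 → 3900 m (saturated, 6.7°C/km): ΔT = -6.7 × 1.7 = -11.39°C → T = -2.41°C
3900 → 200 m (dry descent, 9.8°C/km): ΔT = +9.8 × 3.7 = +36.26°C → T = 33.85°C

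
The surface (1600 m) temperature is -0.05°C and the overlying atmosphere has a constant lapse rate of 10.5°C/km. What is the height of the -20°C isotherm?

3500 m

Height above start = (-0.05 − (-20)) / 10.5 = 1.9 km
Altitude = 1600 m + 1900 m = 3500 m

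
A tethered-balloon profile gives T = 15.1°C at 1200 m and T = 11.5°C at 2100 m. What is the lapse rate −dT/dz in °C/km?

4°C/km

Γ = −ΔT/Δz = (15.1 − 11.5) / (2100 − 1200) m
  = 3.6°C / 0.9 km = 4°C/km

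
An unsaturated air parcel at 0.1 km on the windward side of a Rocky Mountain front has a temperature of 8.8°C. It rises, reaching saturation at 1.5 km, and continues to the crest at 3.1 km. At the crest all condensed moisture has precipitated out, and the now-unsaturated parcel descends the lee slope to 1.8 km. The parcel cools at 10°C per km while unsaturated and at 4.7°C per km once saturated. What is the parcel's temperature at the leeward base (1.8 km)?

From 100 m to 1500 m (dry): cools by 10 × 1.4 = 14°C, giving -5.2°C.
From 1500 m to 3100 m (saturated): cools by 4.7 × 1.6 = 7.52°C, giving -12.72°C.
From 3100 m to 1800 m (dry descent): warms by 10 × 1.3 = 13°C, giving 0.28°C.

0.28°C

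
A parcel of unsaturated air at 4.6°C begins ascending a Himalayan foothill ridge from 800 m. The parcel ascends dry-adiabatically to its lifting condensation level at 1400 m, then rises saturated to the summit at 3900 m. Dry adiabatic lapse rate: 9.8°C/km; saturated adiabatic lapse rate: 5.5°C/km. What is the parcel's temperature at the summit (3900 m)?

Dry to 1400 m: -9.8 × 0.6 km = -5.88°C, so T = -1.28°C.
Saturated to 3900 m: -5.5 × 2.5 km = -13.75°C, so T = -15.03°C.

-15.03°C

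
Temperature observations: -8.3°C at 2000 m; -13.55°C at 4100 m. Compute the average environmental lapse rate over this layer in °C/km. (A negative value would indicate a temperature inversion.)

2.5°C/km

Γ = −ΔT/Δz = (-8.3 − (-13.55)) / (4100 − 2000) m
  = 5.25°C / 2.1 km = 2.5°C/km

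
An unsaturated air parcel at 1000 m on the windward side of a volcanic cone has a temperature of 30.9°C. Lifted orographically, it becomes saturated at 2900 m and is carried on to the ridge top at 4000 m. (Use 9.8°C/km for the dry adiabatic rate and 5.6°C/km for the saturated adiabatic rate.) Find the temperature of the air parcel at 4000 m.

6.12°C

Dry to 2900 m: -9.8 × 1.9 km = -18.62°C, so T = 12.28°C.
Saturated to 4000 m: -5.6 × 1.1 km = -6.16°C, so T = 6.12°C.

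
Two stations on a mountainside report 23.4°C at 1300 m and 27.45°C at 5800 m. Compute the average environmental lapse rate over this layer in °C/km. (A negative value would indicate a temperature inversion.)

Γ = −ΔT/Δz = (23.4 − 27.45) / (5800 − 1300) m
  = -4.05°C / 4.5 km = -0.9°C/km

-0.9°C/km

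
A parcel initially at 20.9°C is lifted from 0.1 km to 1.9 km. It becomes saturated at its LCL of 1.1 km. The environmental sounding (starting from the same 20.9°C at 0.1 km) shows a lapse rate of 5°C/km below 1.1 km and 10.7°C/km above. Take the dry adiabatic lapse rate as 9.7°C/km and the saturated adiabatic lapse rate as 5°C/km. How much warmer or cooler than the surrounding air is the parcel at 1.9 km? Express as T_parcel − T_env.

Parcel:
  100–1100 m, dry: Δz = 1 km ⇒ ΔT = -9.7°C; T = 11.2°C
  1100–1900 m, saturated: Δz = 0.8 km ⇒ ΔT = -4°C; T = 7.2°C
Environment:
  100–1100 m, environment, lower layer: Δz = 1 km ⇒ ΔT = -5°C; T = 15.9°C
  1100–1900 m, environment, upper layer: Δz = 0.8 km ⇒ ΔT = -8.56°C; T = 7.34°C
T_parcel − T_env = 7.2 − 7.34 = -0.14°C

-0.14°C (parcel cooler than environment)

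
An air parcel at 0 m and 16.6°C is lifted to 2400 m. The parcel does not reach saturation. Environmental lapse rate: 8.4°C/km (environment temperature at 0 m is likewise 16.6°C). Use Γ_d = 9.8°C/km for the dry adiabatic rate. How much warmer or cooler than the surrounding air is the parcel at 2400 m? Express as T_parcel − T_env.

-3.36°C (parcel cooler than environment)

Parcel:
  Dry to 2400 m: -9.8 × 2.4 km = -23.52°C, so T = -6.92°C.
Environment:
  Environment to 2400 m: -8.4 × 2.4 km = -20.16°C, so T = -3.56°C.
T_parcel − T_env = -6.92 − (-3.56) = -3.36°C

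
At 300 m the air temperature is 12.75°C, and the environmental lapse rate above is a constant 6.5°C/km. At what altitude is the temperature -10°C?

Height above start = (12.75 − (-10)) / 6.5 = 3.5 km
Altitude = 300 m + 3500 m = 3800 m

3800 m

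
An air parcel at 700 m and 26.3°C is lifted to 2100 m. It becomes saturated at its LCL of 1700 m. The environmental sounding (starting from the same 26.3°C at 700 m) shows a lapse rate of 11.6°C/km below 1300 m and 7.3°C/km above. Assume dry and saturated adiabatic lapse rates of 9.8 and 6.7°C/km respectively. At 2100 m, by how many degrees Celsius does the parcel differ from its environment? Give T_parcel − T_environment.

+0.32°C (parcel warmer than environment)

Parcel:
  700–1700 m, dry: Δz = 1 km ⇒ ΔT = -9.8°C; T = 16.5°C
  1700–2100 m, saturated: Δz = 0.4 km ⇒ ΔT = -2.68°C; T = 13.82°C
Environment:
  700–1300 m, environment, lower layer: Δz = 0.6 km ⇒ ΔT = -6.96°C; T = 19.34°C
  1300–2100 m, environment, upper layer: Δz = 0.8 km ⇒ ΔT = -5.84°C; T = 13.5°C
T_parcel − T_env = 13.82 − 13.5 = +0.32°C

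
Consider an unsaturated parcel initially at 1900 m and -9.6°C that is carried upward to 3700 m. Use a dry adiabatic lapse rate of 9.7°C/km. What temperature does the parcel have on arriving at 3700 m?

From 1900 m to 3700 m (dry adiabatic): cools by 9.7 × 1.8 = 17.46°C, giving -27.06°C.

-27.06°C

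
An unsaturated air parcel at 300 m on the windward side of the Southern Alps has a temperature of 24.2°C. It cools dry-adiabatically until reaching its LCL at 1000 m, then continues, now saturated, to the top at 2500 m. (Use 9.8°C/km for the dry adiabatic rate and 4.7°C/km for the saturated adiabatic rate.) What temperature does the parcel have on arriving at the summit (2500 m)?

10.29°C

From 300 m to 1000 m (dry): cools by 9.8 × 0.7 = 6.86°C, giving 17.34°C.
From 1000 m to 2500 m (saturated): cools by 4.7 × 1.5 = 7.05°C, giving 10.29°C.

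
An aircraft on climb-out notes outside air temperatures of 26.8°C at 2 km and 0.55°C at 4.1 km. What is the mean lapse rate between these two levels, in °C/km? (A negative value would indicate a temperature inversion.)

Γ = −ΔT/Δz = (26.8 − 0.55) / (4100 − 2000) m
  = 26.25°C / 2.1 km = 12.5°C/km

12.5°C/km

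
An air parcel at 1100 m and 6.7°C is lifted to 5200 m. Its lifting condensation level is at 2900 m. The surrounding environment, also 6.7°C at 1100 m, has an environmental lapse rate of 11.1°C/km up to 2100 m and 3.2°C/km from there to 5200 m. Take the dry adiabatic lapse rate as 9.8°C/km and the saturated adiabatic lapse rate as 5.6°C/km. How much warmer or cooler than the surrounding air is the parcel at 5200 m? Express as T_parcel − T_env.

Parcel:
  1100 → 2900 m (dry, 9.8°C/km): ΔT = -9.8 × 1.8 = -17.64°C → T = -10.94°C
  2900 → 5200 m (saturated, 5.6°C/km): ΔT = -5.6 × 2.3 = -12.88°C → T = -23.82°C
Environment:
  1100 → 2100 m (environment, lower layer, 11.1°C/km): ΔT = -11.1 × 1 = -11.1°C → T = -4.4°C
  2100 → 5200 m (environment, upper layer, 3.2°C/km): ΔT = -3.2 × 3.1 = -9.92°C → T = -14.32°C
T_parcel − T_env = -23.82 − (-14.32) = -9.5°C

-9.5°C (parcel cooler than environment)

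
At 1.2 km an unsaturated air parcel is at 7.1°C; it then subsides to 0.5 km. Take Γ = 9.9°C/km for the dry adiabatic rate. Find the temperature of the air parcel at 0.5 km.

14.03°C

From 1200 m to 500 m (dry adiabatic): warms by 9.9 × 0.7 = 6.93°C, giving 14.03°C.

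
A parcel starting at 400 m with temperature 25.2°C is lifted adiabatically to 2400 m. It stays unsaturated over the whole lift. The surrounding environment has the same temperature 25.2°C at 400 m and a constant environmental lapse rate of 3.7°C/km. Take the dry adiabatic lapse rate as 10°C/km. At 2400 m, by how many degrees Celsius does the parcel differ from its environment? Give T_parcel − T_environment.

Parcel:
  Dry to 2400 m: -10 × 2 km = -20°C, so T = 5.2°C.
Environment:
  Environment to 2400 m: -3.7 × 2 km = -7.4°C, so T = 17.8°C.
T_parcel − T_env = 5.2 − 17.8 = -12.6°C

-12.6°C (parcel cooler than environment)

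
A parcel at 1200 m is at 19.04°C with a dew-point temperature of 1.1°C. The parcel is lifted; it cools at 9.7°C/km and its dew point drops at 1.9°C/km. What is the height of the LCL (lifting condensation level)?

3500 m

T and T_d converge at 9.7 − 1.9 = 7.8°C per km
Height above start = (19.04 − 1.1) / 7.8 = 2.3 km
LCL altitude = 1200 m + 2300 m = 3500 m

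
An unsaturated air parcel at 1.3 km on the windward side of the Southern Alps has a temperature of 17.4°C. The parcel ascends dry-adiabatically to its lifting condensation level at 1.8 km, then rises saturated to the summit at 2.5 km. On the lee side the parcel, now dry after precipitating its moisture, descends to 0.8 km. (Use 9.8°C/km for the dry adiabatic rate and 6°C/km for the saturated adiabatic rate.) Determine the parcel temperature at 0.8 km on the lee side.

1300–1800 m, dry: Δz = 0.5 km ⇒ ΔT = -4.9°C; T = 12.5°C
1800–2500 m, saturated: Δz = 0.7 km ⇒ ΔT = -4.2°C; T = 8.3°C
2500–800 m, dry descent: Δz = 1.7 km ⇒ ΔT = +16.66°C; T = 24.96°C

24.96°C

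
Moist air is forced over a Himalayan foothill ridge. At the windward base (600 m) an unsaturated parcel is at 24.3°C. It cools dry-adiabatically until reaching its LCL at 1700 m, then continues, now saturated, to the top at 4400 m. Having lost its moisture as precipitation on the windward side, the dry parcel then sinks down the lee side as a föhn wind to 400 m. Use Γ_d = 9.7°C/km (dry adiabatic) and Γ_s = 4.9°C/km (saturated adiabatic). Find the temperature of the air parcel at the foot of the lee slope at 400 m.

Dry to 1700 m: -9.7 × 1.1 km = -10.67°C, so T = 13.63°C.
Saturated to 4400 m: -4.9 × 2.7 km = -13.23°C, so T = 0.4°C.
Dry descent to 400 m: +9.7 × 4 km = +38.8°C, so T = 39.2°C.

39.2°C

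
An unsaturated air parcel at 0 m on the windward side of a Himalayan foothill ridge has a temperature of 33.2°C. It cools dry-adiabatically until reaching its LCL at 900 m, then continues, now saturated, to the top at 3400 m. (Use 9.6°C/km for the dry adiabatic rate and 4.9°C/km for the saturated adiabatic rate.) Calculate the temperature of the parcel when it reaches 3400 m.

0 → 900 m (dry, 9.6°C/km): ΔT = -9.6 × 0.9 = -8.64°C → T = 24.56°C
900 → 3400 m (saturated, 4.9°C/km): ΔT = -4.9 × 2.5 = -12.25°C → T = 12.31°C

12.31°C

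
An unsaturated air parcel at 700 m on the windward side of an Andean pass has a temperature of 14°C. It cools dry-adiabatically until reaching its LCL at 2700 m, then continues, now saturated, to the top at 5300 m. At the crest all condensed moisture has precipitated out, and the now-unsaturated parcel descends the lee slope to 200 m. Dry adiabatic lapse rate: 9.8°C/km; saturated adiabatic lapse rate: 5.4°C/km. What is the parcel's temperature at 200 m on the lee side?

700–2700 m, dry: Δz = 2 km ⇒ ΔT = -19.6°C; T = -5.6°C
2700–5300 m, saturated: Δz = 2.6 km ⇒ ΔT = -14.04°C; T = -19.64°C
5300–200 m, dry descent: Δz = 5.1 km ⇒ ΔT = +49.98°C; T = 30.34°C

30.34°C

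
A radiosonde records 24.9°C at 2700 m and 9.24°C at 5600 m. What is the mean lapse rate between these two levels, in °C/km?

Γ = −ΔT/Δz = (24.9 − 9.24) / (5600 − 2700) m
  = 15.66°C / 2.9 km = 5.4°C/km

5.4°C/km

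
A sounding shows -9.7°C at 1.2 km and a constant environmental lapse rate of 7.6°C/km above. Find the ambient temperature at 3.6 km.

-27.94°C

1200 → 3600 m (environmental, 7.6°C/km): ΔT = -7.6 × 2.4 = -18.24°C → T = -27.94°C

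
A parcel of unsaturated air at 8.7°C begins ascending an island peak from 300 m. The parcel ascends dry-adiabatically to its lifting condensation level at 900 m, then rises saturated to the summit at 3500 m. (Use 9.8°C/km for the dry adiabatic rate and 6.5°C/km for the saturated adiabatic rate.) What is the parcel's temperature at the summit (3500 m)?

-14.08°C

From 300 m to 900 m (dry): cools by 9.8 × 0.6 = 5.88°C, giving 2.82°C.
From 900 m to 3500 m (saturated): cools by 6.5 × 2.6 = 16.9°C, giving -14.08°C.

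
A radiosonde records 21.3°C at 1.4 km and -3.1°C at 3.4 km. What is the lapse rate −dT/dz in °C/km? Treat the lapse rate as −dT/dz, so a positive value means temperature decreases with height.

Γ = −ΔT/Δz = (21.3 − (-3.1)) / (3400 − 1400) m
  = 24.4°C / 2 km = 12.2°C/km

12.2°C/km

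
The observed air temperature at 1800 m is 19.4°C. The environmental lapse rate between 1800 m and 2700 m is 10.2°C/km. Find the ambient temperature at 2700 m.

1800–2700 m, environmental: Δz = 0.9 km ⇒ ΔT = -9.18°C; T = 10.22°C

10.22°C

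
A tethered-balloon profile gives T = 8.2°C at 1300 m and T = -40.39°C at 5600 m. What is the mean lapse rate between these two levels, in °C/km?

11.3°C/km

Γ = −ΔT/Δz = (8.2 − (-40.39)) / (5600 − 1300) m
  = 48.59°C / 4.3 km = 11.3°C/km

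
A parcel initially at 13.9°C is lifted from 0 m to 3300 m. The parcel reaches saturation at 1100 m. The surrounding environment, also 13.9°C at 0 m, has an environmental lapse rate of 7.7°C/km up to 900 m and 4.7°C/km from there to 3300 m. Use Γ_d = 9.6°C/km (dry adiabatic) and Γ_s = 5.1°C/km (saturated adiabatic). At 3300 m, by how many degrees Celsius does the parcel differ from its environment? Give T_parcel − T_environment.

-3.57°C (parcel cooler than environment)

Parcel:
  From 0 m to 1100 m (dry): cools by 9.6 × 1.1 = 10.56°C, giving 3.34°C.
  From 1100 m to 3300 m (saturated): cools by 5.1 × 2.2 = 11.22°C, giving -7.88°C.
Environment:
  From 0 m to 900 m (environment, lower layer): cools by 7.7 × 0.9 = 6.93°C, giving 6.97°C.
  From 900 m to 3300 m (environment, upper layer): cools by 4.7 × 2.4 = 11.28°C, giving -4.31°C.
T_parcel − T_env = -7.88 − (-4.31) = -3.57°C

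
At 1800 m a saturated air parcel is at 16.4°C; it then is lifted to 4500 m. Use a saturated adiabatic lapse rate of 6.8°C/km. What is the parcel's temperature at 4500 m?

-1.96°C

From 1800 m to 4500 m (saturated adiabatic): cools by 6.8 × 2.7 = 18.36°C, giving -1.96°C.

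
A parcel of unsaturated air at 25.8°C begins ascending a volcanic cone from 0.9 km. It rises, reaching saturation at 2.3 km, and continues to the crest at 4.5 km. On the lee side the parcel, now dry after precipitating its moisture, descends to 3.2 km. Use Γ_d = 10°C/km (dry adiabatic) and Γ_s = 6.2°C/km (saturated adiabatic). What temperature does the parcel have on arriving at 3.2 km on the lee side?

Dry to 2300 m: -10 × 1.4 km = -14°C, so T = 11.8°C.
Saturated to 4500 m: -6.2 × 2.2 km = -13.64°C, so T = -1.84°C.
Dry descent to 3200 m: +10 × 1.3 km = +13°C, so T = 11.16°C.

11.16°C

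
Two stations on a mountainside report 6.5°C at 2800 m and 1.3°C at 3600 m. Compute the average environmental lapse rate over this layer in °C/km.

6.5°C/km

Γ = −ΔT/Δz = (6.5 − 1.3) / (3600 − 2800) m
  = 5.2°C / 0.8 km = 6.5°C/km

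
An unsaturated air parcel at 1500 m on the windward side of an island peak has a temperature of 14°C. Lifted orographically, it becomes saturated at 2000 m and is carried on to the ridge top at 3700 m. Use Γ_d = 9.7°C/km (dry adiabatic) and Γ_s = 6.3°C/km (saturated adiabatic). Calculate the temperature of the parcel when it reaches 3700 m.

1500–2000 m, dry: Δz = 0.5 km ⇒ ΔT = -4.85°C; T = 9.15°C
2000–3700 m, saturated: Δz = 1.7 km ⇒ ΔT = -10.71°C; T = -1.56°C

-1.56°C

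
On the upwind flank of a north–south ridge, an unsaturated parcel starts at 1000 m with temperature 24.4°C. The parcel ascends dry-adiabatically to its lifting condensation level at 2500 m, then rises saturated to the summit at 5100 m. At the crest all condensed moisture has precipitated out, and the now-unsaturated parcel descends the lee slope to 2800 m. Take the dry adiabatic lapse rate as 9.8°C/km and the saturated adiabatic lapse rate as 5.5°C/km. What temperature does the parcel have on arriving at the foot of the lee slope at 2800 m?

17.94°C

From 1000 m to 2500 m (dry): cools by 9.8 × 1.5 = 14.7°C, giving 9.7°C.
From 2500 m to 5100 m (saturated): cools by 5.5 × 2.6 = 14.3°C, giving -4.6°C.
From 5100 m to 2800 m (dry descent): warms by 9.8 × 2.3 = 22.54°C, giving 17.94°C.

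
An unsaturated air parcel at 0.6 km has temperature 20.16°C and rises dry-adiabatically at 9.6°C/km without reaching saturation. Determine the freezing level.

Height above start = (20.16 − 0) / 9.6 = 2.1 km
Altitude = 600 m + 2100 m = 2700 m

2.7 km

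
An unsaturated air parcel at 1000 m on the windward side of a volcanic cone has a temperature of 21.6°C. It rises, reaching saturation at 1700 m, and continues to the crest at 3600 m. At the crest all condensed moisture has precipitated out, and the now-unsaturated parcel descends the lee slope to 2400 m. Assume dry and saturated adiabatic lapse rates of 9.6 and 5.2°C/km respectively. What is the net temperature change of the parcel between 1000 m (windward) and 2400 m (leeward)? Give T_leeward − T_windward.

1000–1700 m, dry: Δz = 0.7 km ⇒ ΔT = -6.72°C; T = 14.88°C
1700–3600 m, saturated: Δz = 1.9 km ⇒ ΔT = -9.88°C; T = 5°C
3600–2400 m, dry descent: Δz = 1.2 km ⇒ ΔT = +11.52°C; T = 16.52°C
Net change vs windward start: 16.52 − 21.6 = -5.08°C

-5.08°C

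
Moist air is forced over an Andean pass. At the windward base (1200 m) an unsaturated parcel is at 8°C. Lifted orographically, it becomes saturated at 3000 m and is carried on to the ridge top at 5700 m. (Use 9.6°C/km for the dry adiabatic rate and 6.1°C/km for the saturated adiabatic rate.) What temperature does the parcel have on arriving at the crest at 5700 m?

From 1200 m to 3000 m (dry): cools by 9.6 × 1.8 = 17.28°C, giving -9.28°C.
From 3000 m to 5700 m (saturated): cools by 6.1 × 2.7 = 16.47°C, giving -25.75°C.

-25.75°C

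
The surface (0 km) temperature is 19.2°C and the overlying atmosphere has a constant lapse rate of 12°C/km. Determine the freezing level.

Height above start = (19.2 − 0) / 12 = 1.6 km
Altitude = 0 m + 1600 m = 1600 m

1.6 km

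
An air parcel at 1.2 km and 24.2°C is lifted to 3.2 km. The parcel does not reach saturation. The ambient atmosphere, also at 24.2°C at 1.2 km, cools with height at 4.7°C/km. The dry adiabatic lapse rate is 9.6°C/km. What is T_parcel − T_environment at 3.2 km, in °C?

Parcel:
  1200–3200 m, dry: Δz = 2 km ⇒ ΔT = -19.2°C; T = 5°C
Environment:
  1200–3200 m, environment: Δz = 2 km ⇒ ΔT = -9.4°C; T = 14.8°C
T_parcel − T_env = 5 − 14.8 = -9.8°C

-9.8°C (parcel cooler than environment)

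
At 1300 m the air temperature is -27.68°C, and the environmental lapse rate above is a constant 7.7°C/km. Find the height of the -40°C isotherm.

Height above start = (-27.68 − (-40)) / 7.7 = 1.6 km
Altitude = 1300 m + 1600 m = 2900 m

2900 m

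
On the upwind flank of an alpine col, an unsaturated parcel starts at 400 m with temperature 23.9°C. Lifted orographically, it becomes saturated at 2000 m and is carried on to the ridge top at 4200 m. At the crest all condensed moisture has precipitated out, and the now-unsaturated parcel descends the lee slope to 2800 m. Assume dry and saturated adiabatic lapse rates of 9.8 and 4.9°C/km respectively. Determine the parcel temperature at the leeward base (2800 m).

11.16°C

Dry to 2000 m: -9.8 × 1.6 km = -15.68°C, so T = 8.22°C.
Saturated to 4200 m: -4.9 × 2.2 km = -10.78°C, so T = -2.56°C.
Dry descent to 2800 m: +9.8 × 1.4 km = +13.72°C, so T = 11.16°C.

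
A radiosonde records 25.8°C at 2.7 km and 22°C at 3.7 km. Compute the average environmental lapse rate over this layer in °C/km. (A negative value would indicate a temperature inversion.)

3.8°C/km

Γ = −ΔT/Δz = (25.8 − 22) / (3700 − 2700) m
  = 3.8°C / 1 km = 3.8°C/km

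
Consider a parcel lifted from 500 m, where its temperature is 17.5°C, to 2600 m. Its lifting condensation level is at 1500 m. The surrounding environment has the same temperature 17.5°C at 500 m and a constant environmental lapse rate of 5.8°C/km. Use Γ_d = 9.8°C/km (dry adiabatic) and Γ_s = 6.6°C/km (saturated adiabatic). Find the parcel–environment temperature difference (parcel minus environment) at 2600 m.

Parcel:
  From 500 m to 1500 m (dry): cools by 9.8 × 1 = 9.8°C, giving 7.7°C.
  From 1500 m to 2600 m (saturated): cools by 6.6 × 1.1 = 7.26°C, giving 0.44°C.
Environment:
  From 500 m to 2600 m (environment): cools by 5.8 × 2.1 = 12.18°C, giving 5.32°C.
T_parcel − T_env = 0.44 − 5.32 = -4.88°C

-4.88°C (parcel cooler than environment)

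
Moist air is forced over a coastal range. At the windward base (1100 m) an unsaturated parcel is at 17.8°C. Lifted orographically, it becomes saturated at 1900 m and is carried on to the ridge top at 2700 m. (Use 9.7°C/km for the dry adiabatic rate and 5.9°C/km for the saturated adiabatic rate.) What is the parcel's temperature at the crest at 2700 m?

5.32°C

1100 → 1900 m (dry, 9.7°C/km): ΔT = -9.7 × 0.8 = -7.76°C → T = 10.04°C
1900 → 2700 m (saturated, 5.9°C/km): ΔT = -5.9 × 0.8 = -4.72°C → T = 5.32°C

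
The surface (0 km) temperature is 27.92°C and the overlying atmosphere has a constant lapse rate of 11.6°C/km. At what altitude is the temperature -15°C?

3.7 km

Height above start = (27.92 − (-15)) / 11.6 = 3.7 km
Altitude = 0 m + 3700 m = 3700 m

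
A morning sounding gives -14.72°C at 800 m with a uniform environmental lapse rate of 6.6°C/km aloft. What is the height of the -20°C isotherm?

1600 m

Height above start = (-14.72 − (-20)) / 6.6 = 0.8 km
Altitude = 800 m + 800 m = 1600 m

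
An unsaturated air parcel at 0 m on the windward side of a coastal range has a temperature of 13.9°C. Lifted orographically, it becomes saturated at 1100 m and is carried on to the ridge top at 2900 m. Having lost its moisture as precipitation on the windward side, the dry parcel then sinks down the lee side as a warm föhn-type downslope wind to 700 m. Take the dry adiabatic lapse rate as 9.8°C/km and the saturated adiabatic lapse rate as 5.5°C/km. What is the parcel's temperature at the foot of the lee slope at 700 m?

14.78°C

0–1100 m, dry: Δz = 1.1 km ⇒ ΔT = -10.78°C; T = 3.12°C
1100–2900 m, saturated: Δz = 1.8 km ⇒ ΔT = -9.9°C; T = -6.78°C
2900–700 m, dry descent: Δz = 2.2 km ⇒ ΔT = +21.56°C; T = 14.78°C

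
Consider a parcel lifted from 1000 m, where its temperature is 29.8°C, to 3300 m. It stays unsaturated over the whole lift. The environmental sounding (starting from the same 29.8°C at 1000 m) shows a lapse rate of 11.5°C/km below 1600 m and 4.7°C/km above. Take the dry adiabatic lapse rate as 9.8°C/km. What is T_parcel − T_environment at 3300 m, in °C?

-7.65°C (parcel cooler than environment)

Parcel:
  1000–3300 m, dry: Δz = 2.3 km ⇒ ΔT = -22.54°C; T = 7.26°C
Environment:
  1000–1600 m, environment, lower layer: Δz = 0.6 km ⇒ ΔT = -6.9°C; T = 22.9°C
  1600–3300 m, environment, upper layer: Δz = 1.7 km ⇒ ΔT = -7.99°C; T = 14.91°C
T_parcel − T_env = 7.26 − 14.91 = -7.65°C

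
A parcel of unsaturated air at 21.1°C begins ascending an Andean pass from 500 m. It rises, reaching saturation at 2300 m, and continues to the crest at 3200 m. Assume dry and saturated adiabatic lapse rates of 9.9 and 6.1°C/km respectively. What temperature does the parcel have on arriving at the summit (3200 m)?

-2.21°C

From 500 m to 2300 m (dry): cools by 9.9 × 1.8 = 17.82°C, giving 3.28°C.
From 2300 m to 3200 m (saturated): cools by 6.1 × 0.9 = 5.49°C, giving -2.21°C.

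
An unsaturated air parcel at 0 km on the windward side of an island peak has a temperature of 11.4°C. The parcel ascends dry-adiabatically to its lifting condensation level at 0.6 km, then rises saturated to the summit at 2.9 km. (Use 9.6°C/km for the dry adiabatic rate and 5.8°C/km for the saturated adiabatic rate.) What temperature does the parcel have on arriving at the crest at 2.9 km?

From 0 m to 600 m (dry): cools by 9.6 × 0.6 = 5.76°C, giving 5.64°C.
From 600 m to 2900 m (saturated): cools by 5.8 × 2.3 = 13.34°C, giving -7.7°C.

-7.7°C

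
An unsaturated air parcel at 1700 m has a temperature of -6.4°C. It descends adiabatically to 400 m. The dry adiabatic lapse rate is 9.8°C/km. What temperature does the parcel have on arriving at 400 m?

6.34°C

Dry adiabatic to 400 m: +9.8 × 1.3 km = +12.74°C, so T = 6.34°C.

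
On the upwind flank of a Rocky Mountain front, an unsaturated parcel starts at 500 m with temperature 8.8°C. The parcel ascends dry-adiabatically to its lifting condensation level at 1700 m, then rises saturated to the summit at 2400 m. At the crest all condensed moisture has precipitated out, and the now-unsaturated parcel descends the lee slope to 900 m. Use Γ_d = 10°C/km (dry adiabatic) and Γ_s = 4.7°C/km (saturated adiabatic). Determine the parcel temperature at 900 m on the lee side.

From 500 m to 1700 m (dry): cools by 10 × 1.2 = 12°C, giving -3.2°C.
From 1700 m to 2400 m (saturated): cools by 4.7 × 0.7 = 3.29°C, giving -6.49°C.
From 2400 m to 900 m (dry descent): warms by 10 × 1.5 = 15°C, giving 8.51°C.

8.51°C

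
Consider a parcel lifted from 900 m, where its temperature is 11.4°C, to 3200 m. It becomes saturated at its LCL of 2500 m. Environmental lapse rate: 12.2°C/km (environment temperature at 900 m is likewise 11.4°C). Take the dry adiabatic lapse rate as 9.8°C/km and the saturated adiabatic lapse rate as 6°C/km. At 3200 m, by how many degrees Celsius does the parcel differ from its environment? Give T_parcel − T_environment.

+8.18°C (parcel warmer than environment)

Parcel:
  From 900 m to 2500 m (dry): cools by 9.8 × 1.6 = 15.68°C, giving -4.28°C.
  From 2500 m to 3200 m (saturated): cools by 6 × 0.7 = 4.2°C, giving -8.48°C.
Environment:
  From 900 m to 3200 m (environment): cools by 12.2 × 2.3 = 28.06°C, giving -16.66°C.
T_parcel − T_env = -8.48 − (-16.66) = +8.18°C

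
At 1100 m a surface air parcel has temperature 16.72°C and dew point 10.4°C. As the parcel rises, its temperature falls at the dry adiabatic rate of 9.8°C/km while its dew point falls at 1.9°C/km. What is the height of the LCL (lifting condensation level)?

T and T_d converge at 9.8 − 1.9 = 7.9°C per km
Height above start = (16.72 − 10.4) / 7.9 = 0.8 km
LCL altitude = 1100 m + 800 m = 1900 m

1900 m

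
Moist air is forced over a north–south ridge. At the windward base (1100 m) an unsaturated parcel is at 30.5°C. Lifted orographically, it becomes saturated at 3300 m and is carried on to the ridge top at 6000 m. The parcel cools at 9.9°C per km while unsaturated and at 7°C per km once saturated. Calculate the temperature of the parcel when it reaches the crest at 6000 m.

1100–3300 m, dry: Δz = 2.2 km ⇒ ΔT = -21.78°C; T = 8.72°C
3300–6000 m, saturated: Δz = 2.7 km ⇒ ΔT = -18.9°C; T = -10.18°C

-10.18°C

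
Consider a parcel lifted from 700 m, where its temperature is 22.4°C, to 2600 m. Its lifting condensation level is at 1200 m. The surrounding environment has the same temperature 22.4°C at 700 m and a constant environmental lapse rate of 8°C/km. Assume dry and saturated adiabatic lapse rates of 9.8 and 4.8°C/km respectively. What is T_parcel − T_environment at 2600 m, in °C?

Parcel:
  700–1200 m, dry: Δz = 0.5 km ⇒ ΔT = -4.9°C; T = 17.5°C
  1200–2600 m, saturated: Δz = 1.4 km ⇒ ΔT = -6.72°C; T = 10.78°C
Environment:
  700–2600 m, environment: Δz = 1.9 km ⇒ ΔT = -15.2°C; T = 7.2°C
T_parcel − T_env = 10.78 − 7.2 = +3.58°C

+3.58°C (parcel warmer than environment)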